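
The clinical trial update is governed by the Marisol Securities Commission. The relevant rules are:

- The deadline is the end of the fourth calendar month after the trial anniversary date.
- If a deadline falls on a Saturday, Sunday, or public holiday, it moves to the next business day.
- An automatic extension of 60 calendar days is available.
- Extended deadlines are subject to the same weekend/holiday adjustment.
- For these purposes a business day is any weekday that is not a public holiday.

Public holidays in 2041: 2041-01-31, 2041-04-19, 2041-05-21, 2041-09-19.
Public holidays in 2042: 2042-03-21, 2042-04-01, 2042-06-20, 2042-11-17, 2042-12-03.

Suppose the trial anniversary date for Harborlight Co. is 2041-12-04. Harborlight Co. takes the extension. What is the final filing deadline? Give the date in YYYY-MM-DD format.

2042-06-30

The fourth month after 2041-12-04 is April 2042, whose last day is 2042-04-30.
Since 2042-04-30 is a Wednesday and not a holiday, the date is unchanged.
The 60-calendar-day extension moves the deadline from 2042-04-30 to 2042-06-29.
2042-06-29 is a Sunday; the next business day is 2042-06-30 (Monday).
So the filing is due 2042-06-30.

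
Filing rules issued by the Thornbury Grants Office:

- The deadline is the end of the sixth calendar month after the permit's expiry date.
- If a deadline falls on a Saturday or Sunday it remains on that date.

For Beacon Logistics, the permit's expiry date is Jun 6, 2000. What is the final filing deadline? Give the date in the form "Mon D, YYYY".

The sixth month after Jun 6, 2000 is December 2000, whose last day is Dec 31, 2000.
Dec 31, 2000 falls on a Sunday. The rules make no weekend/holiday allowance, so it remains Dec 31, 2000.
Final deadline: Dec 31, 2000.

Dec 31, 2000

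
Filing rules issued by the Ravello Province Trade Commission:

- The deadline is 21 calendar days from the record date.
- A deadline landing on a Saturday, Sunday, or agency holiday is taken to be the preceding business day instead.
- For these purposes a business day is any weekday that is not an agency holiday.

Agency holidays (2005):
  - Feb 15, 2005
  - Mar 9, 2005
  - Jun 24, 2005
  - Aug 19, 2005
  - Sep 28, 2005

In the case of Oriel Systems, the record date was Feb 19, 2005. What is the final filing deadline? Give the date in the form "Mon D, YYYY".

From Feb 19, 2005, 21 calendar days later is Mar 12, 2005.
Mar 12, 2005 is a Saturday; the preceding business day is Mar 11, 2005 (Friday).
Deadline: Mar 11, 2005.

Mar 11, 2005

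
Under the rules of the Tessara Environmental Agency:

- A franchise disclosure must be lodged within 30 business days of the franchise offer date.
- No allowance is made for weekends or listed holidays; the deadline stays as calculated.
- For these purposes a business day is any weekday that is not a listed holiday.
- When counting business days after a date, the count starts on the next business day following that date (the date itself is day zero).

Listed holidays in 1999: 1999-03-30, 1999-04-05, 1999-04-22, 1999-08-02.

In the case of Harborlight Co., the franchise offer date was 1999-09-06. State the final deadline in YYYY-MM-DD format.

1999-10-18

30 business days after 1999-09-06, excluding weekends and holidays, is 1999-10-18.
1999-10-18 is a Monday; no weekend or holiday adjustment applies.
Final deadline: 1999-10-18.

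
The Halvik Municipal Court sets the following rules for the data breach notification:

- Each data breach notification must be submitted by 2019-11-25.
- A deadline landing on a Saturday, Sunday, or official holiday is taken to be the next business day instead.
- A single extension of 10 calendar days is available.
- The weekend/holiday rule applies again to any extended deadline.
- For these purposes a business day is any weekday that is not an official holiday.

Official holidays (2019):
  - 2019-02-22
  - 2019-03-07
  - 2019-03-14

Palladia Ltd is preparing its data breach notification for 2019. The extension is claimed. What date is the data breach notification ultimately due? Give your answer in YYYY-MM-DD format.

2019-12-05

The stated deadline is 2019-11-25.
2019-11-25 falls on a Monday, which is a business day, so no adjustment is needed.
Applying the 10-calendar-day extension: 2019-11-25 + 10 days = 2019-12-05.
2019-12-05 falls on a Thursday, which is a business day, so no adjustment is needed.
So the filing is due 2019-12-05.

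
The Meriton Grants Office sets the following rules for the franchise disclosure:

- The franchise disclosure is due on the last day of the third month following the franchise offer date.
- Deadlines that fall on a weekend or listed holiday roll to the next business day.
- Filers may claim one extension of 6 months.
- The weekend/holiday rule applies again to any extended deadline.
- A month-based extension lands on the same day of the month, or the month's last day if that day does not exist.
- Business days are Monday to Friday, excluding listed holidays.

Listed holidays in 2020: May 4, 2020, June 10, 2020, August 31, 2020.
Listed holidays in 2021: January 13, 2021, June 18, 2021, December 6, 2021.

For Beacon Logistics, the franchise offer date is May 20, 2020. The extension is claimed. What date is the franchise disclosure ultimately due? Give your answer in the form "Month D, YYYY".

The third month after May 20, 2020 is August 2020, whose last day is August 31, 2020.
August 31, 2020 is a listed holiday, so it moves to the next business day, September 1, 2020 (Tuesday).
Applying the 6 months extension: 6 months after September 1, 2020 is March 1, 2021.
March 1, 2021 (Monday) is already a business day.
Final deadline: March 1, 2021.

March 1, 2021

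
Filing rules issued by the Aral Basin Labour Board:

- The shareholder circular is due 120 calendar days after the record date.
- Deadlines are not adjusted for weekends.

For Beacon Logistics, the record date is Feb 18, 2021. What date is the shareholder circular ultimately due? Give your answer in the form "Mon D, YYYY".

Adding 120 calendar days to Feb 18, 2021 gives Jun 18, 2021.
Jun 18, 2021 falls on a Friday. The rules make no weekend/holiday allowance, so it remains Jun 18, 2021.
The final due date is Jun 18, 2021.

Jun 18, 2021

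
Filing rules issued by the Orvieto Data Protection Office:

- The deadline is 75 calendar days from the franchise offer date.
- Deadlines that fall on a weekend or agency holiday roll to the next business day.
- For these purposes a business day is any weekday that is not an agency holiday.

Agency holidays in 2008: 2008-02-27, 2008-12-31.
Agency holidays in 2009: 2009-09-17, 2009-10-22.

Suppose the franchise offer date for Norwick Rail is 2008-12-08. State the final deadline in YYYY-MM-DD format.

From 2008-12-08, 75 calendar days later is 2009-02-21.
2009-02-21 falls on a Saturday. Rolling to the next business day gives 2009-02-23, a Monday.
So the filing is due 2009-02-23.

2009-02-23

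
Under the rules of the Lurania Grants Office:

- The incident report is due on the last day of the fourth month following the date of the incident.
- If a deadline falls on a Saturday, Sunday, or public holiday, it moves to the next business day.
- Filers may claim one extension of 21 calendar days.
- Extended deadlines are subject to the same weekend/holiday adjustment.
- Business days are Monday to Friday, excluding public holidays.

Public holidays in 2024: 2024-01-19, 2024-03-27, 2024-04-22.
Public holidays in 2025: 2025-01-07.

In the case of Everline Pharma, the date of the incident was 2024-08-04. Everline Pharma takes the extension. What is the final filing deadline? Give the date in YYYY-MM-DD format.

2025-01-21

4 months after 2024-08-04 falls in December 2024; the last day of that month is 2024-12-31.
2024-12-31 falls on a Tuesday, which is a business day, so no adjustment is needed.
The 21-calendar-day extension moves the deadline from 2024-12-31 to 2025-01-21.
2025-01-21 is a Tuesday and not a listed holiday, so it stands.
Final deadline: 2025-01-21.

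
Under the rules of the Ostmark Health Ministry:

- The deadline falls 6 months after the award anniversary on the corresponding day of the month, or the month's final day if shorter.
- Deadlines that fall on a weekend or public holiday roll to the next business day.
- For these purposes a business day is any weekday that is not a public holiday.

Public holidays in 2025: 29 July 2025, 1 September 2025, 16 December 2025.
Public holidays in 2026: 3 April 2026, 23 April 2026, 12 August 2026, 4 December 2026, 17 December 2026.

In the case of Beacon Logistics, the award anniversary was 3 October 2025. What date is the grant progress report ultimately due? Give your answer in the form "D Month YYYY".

6 months from 3 October 2025 is 3 April 2026.
3 April 2026 falls on a listed holiday. Rolling to the next business day gives 6 April 2026, a Monday.
So the filing is due 6 April 2026.

6 April 2026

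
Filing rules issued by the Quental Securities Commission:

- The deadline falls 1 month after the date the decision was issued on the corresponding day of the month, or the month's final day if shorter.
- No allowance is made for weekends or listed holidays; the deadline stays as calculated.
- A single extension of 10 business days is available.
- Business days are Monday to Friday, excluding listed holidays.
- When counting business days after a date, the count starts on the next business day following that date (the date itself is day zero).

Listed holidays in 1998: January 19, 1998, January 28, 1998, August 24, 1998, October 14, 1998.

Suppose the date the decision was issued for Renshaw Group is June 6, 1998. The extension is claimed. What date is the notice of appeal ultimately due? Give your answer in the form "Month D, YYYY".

July 20, 1998

1 month from June 6, 1998 is July 6, 1998.
No adjustment is made for weekends or holidays, so July 6, 1998 stands.
The 10-business-day extension runs from July 6, 1998 to July 20, 1998.
No adjustment is made for weekends or holidays, so July 20, 1998 stands.
So the filing is due July 20, 1998.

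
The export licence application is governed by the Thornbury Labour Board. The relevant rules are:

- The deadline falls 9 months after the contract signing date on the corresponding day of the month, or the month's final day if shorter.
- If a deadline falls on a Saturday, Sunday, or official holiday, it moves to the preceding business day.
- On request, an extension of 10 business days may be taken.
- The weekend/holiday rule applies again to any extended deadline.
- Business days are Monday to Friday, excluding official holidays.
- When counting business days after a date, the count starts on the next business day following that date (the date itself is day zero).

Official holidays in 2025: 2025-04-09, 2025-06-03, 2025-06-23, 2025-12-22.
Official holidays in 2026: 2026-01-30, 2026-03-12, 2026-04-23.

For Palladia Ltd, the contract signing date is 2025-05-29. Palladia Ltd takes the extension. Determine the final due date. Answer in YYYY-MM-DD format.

2026-03-16

Moving 9 months forward from 2025-05-29 on the corresponding day gives 2026-02-28 (day 29 does not exist in February, so the month's last day is used).
Because 2026-02-28 is a Saturday, the deadline becomes 2026-02-27 (Friday).
The 10-business-day extension runs from 2026-02-27 to 2026-03-16.
2026-03-16 falls on a Monday, which is a business day, so no adjustment is needed.
Deadline: 2026-03-16.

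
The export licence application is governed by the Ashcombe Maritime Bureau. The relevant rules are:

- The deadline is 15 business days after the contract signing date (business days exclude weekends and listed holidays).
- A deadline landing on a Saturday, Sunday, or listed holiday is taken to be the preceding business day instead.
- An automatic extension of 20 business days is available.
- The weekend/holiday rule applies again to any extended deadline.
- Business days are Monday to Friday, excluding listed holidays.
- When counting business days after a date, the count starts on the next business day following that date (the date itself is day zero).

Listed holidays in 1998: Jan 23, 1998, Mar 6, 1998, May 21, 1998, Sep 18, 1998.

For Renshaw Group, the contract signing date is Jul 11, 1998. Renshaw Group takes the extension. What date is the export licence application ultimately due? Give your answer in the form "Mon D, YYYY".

Aug 28, 1998

Starting the day after Jul 11, 1998 and counting 15 business days lands on Jul 31, 1998.
Since Jul 31, 1998 is a Friday and not a holiday, the date is unchanged.
Applying the 20-business-day extension: 20 business days after Jul 31, 1998 is Aug 28, 1998.
Aug 28, 1998 falls on a Friday, which is a business day, so no adjustment is needed.
Deadline: Aug 28, 1998.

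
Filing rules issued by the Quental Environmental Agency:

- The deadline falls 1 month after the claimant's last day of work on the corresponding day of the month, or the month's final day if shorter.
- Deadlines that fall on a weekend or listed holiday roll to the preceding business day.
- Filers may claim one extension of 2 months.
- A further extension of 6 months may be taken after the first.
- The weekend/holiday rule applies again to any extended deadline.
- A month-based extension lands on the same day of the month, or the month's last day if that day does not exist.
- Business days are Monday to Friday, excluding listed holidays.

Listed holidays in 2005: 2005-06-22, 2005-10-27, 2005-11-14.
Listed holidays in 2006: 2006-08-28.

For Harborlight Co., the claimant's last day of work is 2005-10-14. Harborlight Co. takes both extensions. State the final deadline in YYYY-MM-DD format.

Moving 1 month forward from 2005-10-14 on the corresponding day gives 2005-11-14.
2005-11-14 is a listed holiday, so it moves to the preceding business day, 2005-11-11 (Friday).
The 2 months extension carries 2005-11-11 to 2006-01-11.
2006-01-11 (Wednesday) is already a business day.
The 6 months extension carries 2006-01-11 to 2006-07-11.
Since 2006-07-11 is a Tuesday and not a holiday, the date is unchanged.
Final deadline: 2006-07-11.

2006-07-11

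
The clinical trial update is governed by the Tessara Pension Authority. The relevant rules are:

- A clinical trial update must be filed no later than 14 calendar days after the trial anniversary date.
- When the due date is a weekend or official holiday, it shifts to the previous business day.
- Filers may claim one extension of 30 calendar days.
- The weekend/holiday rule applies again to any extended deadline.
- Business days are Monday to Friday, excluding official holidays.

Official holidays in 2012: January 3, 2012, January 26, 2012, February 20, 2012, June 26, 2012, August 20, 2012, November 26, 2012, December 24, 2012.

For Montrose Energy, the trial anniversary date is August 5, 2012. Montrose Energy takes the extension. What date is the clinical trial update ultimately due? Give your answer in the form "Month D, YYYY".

From August 5, 2012, 14 calendar days later is August 19, 2012.
August 19, 2012 is a Sunday; the preceding business day is August 17, 2012 (Friday).
Add the 30 calendar-day extension to August 17, 2012: September 16, 2012.
Because September 16, 2012 is a Sunday, the deadline becomes September 14, 2012 (Friday).
Final deadline: September 14, 2012.

September 14, 2012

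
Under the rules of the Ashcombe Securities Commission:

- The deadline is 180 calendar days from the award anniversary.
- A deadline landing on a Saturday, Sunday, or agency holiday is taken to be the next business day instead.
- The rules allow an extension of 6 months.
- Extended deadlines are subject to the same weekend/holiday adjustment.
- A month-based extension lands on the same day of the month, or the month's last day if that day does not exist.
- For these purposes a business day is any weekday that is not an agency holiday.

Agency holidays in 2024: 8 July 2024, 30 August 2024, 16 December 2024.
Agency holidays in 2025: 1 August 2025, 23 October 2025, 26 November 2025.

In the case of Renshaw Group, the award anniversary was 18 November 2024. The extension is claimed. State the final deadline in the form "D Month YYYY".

From 18 November 2024, 180 calendar days later is 17 May 2025.
17 May 2025 is a Saturday; the next business day is 19 May 2025 (Monday).
The 6 months extension carries 19 May 2025 to 19 November 2025.
19 November 2025 is a Wednesday and not a listed holiday, so it stands.
The final due date is 19 November 2025.

19 November 2025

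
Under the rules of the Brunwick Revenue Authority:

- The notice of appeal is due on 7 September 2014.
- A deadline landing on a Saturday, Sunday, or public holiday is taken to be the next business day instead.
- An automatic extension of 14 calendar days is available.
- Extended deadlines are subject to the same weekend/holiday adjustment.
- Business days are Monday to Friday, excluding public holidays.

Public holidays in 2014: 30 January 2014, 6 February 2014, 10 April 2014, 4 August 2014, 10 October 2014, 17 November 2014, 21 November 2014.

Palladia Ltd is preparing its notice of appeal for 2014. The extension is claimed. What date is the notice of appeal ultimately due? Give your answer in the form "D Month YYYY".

Start from the fixed due date, 7 September 2014.
7 September 2014 falls on a Sunday. Rolling to the next business day gives 8 September 2014, a Monday.
With the 14-day extension, 8 September 2014 becomes 22 September 2014.
Since 22 September 2014 is a Monday and not a holiday, the date is unchanged.
So the filing is due 22 September 2014.

22 September 2014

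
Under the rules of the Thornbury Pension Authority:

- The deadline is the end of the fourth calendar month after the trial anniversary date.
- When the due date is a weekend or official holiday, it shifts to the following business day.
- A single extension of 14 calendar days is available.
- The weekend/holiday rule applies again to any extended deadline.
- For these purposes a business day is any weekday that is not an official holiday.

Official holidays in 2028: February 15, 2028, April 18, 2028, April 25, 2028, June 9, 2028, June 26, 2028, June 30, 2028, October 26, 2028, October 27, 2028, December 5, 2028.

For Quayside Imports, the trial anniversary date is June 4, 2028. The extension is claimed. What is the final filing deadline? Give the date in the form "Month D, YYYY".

November 14, 2028

4 months after June 4, 2028 falls in October 2028; the last day of that month is October 31, 2028.
October 31, 2028 (Tuesday) is already a business day.
With the 14-day extension, October 31, 2028 becomes November 14, 2028.
November 14, 2028 (Tuesday) is already a business day.
Final deadline: November 14, 2028.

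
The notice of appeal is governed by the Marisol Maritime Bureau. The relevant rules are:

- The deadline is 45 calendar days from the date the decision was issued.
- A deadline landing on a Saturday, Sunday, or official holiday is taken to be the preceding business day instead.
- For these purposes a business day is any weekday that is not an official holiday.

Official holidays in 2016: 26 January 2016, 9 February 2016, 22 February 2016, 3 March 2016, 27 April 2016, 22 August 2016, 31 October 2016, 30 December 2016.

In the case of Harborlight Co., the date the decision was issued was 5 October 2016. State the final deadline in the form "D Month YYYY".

18 November 2016

45 calendar days after 5 October 2016 is 19 November 2016.
19 November 2016 is a Saturday, so it moves to the preceding business day, 18 November 2016 (Friday).
Final deadline: 18 November 2016.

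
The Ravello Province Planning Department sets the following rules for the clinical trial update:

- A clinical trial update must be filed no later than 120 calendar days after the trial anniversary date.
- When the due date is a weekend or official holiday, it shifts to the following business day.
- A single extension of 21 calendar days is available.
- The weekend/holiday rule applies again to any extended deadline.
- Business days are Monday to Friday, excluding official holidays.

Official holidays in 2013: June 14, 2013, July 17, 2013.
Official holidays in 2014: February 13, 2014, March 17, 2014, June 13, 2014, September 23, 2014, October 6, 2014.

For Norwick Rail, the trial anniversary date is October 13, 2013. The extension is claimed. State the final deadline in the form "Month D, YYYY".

March 3, 2014

120 calendar days after October 13, 2013 is February 10, 2014.
February 10, 2014 is a Monday and not a listed holiday, so it stands.
Add the 21 calendar-day extension to February 10, 2014: March 3, 2014.
Since March 3, 2014 is a Monday and not a holiday, the date is unchanged.
Deadline: March 3, 2014.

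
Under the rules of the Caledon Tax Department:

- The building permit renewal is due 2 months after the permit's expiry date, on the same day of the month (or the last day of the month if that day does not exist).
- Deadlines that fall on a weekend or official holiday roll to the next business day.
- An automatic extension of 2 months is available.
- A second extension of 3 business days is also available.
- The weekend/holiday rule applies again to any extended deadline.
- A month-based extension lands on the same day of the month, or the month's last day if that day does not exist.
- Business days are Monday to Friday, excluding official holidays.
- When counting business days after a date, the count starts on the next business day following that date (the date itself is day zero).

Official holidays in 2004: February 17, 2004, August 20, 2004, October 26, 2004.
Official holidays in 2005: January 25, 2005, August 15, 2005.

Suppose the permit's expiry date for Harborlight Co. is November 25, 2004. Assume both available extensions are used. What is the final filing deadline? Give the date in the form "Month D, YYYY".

March 31, 2005

2 months from November 25, 2004 is January 25, 2005.
January 25, 2005 is a listed holiday; the next business day is January 26, 2005 (Wednesday).
The 2 months extension carries January 26, 2005 to March 26, 2005.
March 26, 2005 falls on a Saturday. Rolling to the next business day gives March 28, 2005, a Monday.
The 3-business-day extension runs from March 28, 2005 to March 31, 2005.
March 31, 2005 falls on a Thursday, which is a business day, so no adjustment is needed.
Deadline: March 31, 2005.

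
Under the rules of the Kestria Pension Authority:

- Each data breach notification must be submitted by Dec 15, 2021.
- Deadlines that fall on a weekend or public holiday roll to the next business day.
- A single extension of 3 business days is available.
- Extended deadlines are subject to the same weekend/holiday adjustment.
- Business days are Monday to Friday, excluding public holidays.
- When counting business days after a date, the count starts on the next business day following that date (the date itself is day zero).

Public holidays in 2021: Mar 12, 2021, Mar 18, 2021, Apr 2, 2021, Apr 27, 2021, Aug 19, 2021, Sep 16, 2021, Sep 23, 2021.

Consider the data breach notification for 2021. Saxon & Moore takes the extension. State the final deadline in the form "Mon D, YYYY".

Dec 20, 2021

The stated deadline is Dec 15, 2021.
Since Dec 15, 2021 is a Wednesday and not a holiday, the date is unchanged.
Counting 3 further business days from Dec 15, 2021 reaches Dec 20, 2021.
Dec 20, 2021 (Monday) is already a business day.
Deadline: Dec 20, 2021.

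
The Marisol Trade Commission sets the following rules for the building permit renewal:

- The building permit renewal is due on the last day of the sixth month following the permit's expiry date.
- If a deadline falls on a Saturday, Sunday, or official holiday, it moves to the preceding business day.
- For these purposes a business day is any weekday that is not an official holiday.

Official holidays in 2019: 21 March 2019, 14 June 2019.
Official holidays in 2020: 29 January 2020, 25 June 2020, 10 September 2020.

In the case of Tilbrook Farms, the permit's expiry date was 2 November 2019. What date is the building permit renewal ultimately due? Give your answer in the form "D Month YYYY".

The sixth month after 2 November 2019 is May 2020, whose last day is 31 May 2020.
Because 31 May 2020 is a Sunday, the deadline becomes 29 May 2020 (Friday).
So the filing is due 29 May 2020.

29 May 2020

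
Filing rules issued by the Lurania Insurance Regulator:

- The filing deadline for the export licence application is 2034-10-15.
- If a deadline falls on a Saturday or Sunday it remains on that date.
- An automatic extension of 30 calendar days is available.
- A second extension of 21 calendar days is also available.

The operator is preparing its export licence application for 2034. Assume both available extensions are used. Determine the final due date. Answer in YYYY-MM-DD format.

2034-12-05

Start from the fixed due date, 2034-10-15.
2034-10-15 is a Sunday; no weekend or holiday adjustment applies.
The 30-calendar-day extension moves the deadline from 2034-10-15 to 2034-11-14.
No adjustment is made for weekends or holidays, so 2034-11-14 stands.
Add the 21 calendar-day extension to 2034-11-14: 2034-12-05.
2034-12-05 is a Tuesday; no weekend or holiday adjustment applies.
So the filing is due 2034-12-05.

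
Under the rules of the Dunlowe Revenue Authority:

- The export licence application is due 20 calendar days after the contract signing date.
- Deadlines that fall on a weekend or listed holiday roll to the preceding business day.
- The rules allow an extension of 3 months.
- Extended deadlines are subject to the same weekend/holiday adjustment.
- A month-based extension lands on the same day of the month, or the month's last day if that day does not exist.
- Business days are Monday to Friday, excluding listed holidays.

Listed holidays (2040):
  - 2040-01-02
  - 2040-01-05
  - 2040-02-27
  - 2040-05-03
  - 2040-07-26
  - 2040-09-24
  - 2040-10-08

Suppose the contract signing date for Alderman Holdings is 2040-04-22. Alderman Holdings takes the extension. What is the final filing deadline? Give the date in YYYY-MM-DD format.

From 2040-04-22, 20 calendar days later is 2040-05-12.
2040-05-12 falls on a Saturday. Rolling to the preceding business day gives 2040-05-11, a Friday.
The 3 months extension carries 2040-05-11 to 2040-08-11.
Because 2040-08-11 is a Saturday, the deadline becomes 2040-08-10 (Friday).
Deadline: 2040-08-10.

2040-08-10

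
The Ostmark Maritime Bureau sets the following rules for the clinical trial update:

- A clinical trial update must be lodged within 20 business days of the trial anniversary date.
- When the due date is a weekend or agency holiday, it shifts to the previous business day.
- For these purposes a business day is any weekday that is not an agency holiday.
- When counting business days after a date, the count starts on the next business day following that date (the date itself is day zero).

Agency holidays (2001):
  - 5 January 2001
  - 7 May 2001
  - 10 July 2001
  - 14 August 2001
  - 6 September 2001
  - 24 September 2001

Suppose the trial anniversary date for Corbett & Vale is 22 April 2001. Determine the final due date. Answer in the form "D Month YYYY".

20 business days after 22 April 2001, excluding weekends and holidays, is 21 May 2001.
21 May 2001 (Monday) is already a business day.
Final deadline: 21 May 2001.

21 May 2001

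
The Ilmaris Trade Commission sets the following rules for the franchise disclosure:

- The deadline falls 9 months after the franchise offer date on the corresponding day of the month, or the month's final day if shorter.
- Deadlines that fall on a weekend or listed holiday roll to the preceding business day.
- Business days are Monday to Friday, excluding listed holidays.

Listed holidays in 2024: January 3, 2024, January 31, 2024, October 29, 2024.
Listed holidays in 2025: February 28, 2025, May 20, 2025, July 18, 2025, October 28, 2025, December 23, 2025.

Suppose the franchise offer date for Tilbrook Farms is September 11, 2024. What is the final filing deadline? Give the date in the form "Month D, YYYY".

9 months from September 11, 2024 is June 11, 2025.
Since June 11, 2025 is a Wednesday and not a holiday, the date is unchanged.
Deadline: June 11, 2025.

June 11, 2025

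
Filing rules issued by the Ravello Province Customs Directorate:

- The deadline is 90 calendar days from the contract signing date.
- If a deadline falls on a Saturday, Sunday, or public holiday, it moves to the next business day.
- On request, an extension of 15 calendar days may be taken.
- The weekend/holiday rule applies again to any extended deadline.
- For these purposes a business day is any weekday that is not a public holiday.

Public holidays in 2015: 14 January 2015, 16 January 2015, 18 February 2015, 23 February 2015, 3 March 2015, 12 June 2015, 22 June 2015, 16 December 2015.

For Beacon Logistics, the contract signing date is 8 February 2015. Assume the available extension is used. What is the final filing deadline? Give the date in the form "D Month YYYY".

Trigger date 8 February 2015 + 90 calendar days = 9 May 2015.
9 May 2015 falls on a Saturday. Rolling to the next business day gives 11 May 2015, a Monday.
Applying the 15-calendar-day extension: 11 May 2015 + 15 days = 26 May 2015.
26 May 2015 (Tuesday) is already a business day.
So the filing is due 26 May 2015.

26 May 2015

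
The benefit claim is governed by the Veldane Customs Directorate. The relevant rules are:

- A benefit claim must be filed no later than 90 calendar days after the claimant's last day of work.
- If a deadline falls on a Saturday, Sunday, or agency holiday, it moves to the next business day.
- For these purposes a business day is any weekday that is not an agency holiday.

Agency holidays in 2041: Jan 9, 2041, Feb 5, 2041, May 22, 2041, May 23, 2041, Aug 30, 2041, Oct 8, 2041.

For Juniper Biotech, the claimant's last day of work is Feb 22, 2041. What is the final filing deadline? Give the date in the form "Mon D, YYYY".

May 24, 2041

90 calendar days after Feb 22, 2041 is May 23, 2041.
May 23, 2041 falls on a listed holiday. Rolling to the next business day gives May 24, 2041, a Friday.
The final due date is May 24, 2041.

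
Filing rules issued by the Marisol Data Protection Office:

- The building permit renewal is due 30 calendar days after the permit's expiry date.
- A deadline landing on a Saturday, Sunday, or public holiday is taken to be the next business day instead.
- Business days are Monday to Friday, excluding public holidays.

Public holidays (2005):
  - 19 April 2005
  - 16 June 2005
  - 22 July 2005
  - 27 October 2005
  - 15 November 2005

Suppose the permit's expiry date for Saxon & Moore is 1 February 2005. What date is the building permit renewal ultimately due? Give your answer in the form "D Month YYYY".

3 March 2005

Adding 30 calendar days to 1 February 2005 gives 3 March 2005.
3 March 2005 is a Thursday and not a listed holiday, so it stands.
Final deadline: 3 March 2005.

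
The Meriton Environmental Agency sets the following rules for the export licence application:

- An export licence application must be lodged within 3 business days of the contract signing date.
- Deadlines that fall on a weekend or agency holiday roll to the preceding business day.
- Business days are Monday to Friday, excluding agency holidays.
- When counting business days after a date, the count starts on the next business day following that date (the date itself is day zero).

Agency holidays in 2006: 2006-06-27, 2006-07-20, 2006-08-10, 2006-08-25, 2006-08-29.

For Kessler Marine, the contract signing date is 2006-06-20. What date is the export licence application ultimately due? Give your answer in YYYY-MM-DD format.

Starting the day after 2006-06-20 and counting 3 business days lands on 2006-06-23.
Since 2006-06-23 is a Friday and not a holiday, the date is unchanged.
So the filing is due 2006-06-23.

2006-06-23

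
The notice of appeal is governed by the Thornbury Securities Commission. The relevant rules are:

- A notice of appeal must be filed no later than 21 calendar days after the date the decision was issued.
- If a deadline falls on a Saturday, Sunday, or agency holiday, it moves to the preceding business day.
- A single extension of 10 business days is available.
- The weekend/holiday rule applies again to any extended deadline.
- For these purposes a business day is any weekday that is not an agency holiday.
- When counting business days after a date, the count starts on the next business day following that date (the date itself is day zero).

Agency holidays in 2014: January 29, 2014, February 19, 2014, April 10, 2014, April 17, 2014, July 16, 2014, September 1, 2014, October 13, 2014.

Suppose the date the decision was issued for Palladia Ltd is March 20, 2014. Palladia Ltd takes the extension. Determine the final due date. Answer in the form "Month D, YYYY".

From March 20, 2014, 21 calendar days later is April 10, 2014.
April 10, 2014 is a listed holiday, so it moves to the preceding business day, April 9, 2014 (Wednesday).
Applying the 10-business-day extension: 10 business days after April 9, 2014 is April 25, 2014.
April 25, 2014 (Friday) is already a business day.
The final due date is April 25, 2014.

April 25, 2014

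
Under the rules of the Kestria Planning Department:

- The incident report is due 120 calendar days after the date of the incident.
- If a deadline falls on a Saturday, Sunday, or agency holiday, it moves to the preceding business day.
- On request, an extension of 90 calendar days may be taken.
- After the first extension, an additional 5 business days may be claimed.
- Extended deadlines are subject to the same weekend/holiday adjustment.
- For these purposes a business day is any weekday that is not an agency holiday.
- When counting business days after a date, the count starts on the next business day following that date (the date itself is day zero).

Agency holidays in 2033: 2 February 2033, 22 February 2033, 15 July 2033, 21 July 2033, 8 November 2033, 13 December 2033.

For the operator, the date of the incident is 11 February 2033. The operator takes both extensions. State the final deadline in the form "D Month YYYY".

15 September 2033

Trigger date 11 February 2033 + 120 calendar days = 11 June 2033.
11 June 2033 falls on a Saturday. Rolling to the preceding business day gives 10 June 2033, a Friday.
Applying the 90-calendar-day extension: 10 June 2033 + 90 days = 8 September 2033.
8 September 2033 falls on a Thursday, which is a business day, so no adjustment is needed.
Counting 5 further business days from 8 September 2033 reaches 15 September 2033.
Since 15 September 2033 is a Thursday and not a holiday, the date is unchanged.
Final deadline: 15 September 2033.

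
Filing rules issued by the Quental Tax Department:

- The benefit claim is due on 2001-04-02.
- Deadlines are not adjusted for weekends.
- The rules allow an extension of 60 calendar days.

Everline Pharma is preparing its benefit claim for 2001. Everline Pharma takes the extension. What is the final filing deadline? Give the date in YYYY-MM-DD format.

2001-06-01

Start from the fixed due date, 2001-04-02.
No adjustment is made for weekends or holidays, so 2001-04-02 stands.
With the 60-day extension, 2001-04-02 becomes 2001-06-01.
No adjustment is made for weekends or holidays, so 2001-06-01 stands.
The final due date is 2001-06-01.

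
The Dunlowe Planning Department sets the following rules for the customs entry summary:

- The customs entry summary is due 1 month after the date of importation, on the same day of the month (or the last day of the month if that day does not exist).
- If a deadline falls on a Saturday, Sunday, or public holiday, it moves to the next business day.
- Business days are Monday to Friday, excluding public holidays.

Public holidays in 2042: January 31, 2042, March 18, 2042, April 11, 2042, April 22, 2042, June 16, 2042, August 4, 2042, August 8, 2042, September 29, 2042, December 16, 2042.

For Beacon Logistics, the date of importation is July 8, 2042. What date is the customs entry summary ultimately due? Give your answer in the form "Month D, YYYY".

1 month from July 8, 2042 is August 8, 2042.
Because August 8, 2042 is a listed holiday, the deadline becomes August 11, 2042 (Monday).
So the filing is due August 11, 2042.

August 11, 2042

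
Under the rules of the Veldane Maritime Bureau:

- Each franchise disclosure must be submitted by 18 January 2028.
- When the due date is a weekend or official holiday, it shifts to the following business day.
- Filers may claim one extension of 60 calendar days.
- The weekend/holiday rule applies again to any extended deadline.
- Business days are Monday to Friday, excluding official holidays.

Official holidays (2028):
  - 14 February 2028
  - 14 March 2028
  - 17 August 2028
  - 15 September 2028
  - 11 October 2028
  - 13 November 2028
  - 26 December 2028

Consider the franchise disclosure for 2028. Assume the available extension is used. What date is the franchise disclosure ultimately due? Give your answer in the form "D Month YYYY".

20 March 2028

The statutory due date is 18 January 2028.
18 January 2028 falls on a Tuesday, which is a business day, so no adjustment is needed.
With the 60-day extension, 18 January 2028 becomes 18 March 2028.
18 March 2028 is a Saturday; the next business day is 20 March 2028 (Monday).
So the filing is due 20 March 2028.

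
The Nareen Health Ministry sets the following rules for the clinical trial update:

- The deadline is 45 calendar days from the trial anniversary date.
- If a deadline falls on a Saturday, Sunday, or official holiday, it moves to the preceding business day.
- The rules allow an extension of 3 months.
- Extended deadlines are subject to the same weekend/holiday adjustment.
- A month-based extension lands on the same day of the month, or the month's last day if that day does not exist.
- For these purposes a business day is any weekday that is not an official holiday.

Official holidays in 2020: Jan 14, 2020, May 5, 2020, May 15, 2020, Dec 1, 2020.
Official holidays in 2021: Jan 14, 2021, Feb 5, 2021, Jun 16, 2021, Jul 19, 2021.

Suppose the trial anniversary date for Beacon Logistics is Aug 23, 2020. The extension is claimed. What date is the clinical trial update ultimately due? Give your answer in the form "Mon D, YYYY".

Trigger date Aug 23, 2020 + 45 calendar days = Oct 7, 2020.
Since Oct 7, 2020 is a Wednesday and not a holiday, the date is unchanged.
Applying the 3 months extension: 3 months after Oct 7, 2020 is Jan 7, 2021.
Jan 7, 2021 is a Thursday and not a listed holiday, so it stands.
Deadline: Jan 7, 2021.

Jan 7, 2021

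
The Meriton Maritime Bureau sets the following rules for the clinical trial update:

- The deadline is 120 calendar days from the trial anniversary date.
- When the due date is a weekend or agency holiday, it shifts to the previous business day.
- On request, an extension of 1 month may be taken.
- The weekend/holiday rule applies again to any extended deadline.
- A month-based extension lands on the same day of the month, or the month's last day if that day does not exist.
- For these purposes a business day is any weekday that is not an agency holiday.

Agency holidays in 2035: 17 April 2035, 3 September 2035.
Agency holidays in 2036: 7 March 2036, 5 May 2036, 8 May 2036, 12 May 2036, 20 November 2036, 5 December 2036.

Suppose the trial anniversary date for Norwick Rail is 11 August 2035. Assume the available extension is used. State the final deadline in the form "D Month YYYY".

7 January 2036

120 calendar days after 11 August 2035 is 9 December 2035.
9 December 2035 falls on a Sunday. Rolling to the preceding business day gives 7 December 2035, a Friday.
The 1 month extension carries 7 December 2035 to 7 January 2036.
7 January 2036 (Monday) is already a business day.
The final due date is 7 January 2036.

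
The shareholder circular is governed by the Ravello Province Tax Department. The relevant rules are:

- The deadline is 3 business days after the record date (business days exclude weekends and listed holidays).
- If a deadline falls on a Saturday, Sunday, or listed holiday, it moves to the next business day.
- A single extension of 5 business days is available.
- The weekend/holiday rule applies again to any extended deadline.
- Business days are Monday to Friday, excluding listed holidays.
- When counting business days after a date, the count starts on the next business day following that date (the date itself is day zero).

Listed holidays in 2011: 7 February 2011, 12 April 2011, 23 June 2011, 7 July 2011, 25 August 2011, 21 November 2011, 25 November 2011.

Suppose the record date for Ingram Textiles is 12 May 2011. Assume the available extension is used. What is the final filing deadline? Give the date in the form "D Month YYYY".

Counting 3 business days after 12 May 2011 (skipping weekends and listed holidays) reaches 17 May 2011.
17 May 2011 falls on a Tuesday, which is a business day, so no adjustment is needed.
The 5-business-day extension runs from 17 May 2011 to 24 May 2011.
24 May 2011 is a Tuesday and not a listed holiday, so it stands.
Final deadline: 24 May 2011.

24 May 2011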